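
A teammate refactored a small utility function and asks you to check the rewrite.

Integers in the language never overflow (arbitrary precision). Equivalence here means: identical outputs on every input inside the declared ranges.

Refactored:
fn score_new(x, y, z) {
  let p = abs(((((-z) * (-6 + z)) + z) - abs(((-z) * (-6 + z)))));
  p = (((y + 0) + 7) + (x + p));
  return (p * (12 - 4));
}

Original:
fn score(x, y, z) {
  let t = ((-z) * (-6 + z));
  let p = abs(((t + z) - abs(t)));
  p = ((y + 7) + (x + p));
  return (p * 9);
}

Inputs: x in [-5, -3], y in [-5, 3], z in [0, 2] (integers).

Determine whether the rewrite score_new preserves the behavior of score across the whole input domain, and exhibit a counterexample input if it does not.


There is a counterexample at x=-5, y=-5, z=0: -27 on one side, -24 on the other.
score: t = 0; p = 0; p = -3; return -27
score_new: p = 0; p = -3; return -24
verdict: not equivalent; witness: x=-5, y=-5, z=0


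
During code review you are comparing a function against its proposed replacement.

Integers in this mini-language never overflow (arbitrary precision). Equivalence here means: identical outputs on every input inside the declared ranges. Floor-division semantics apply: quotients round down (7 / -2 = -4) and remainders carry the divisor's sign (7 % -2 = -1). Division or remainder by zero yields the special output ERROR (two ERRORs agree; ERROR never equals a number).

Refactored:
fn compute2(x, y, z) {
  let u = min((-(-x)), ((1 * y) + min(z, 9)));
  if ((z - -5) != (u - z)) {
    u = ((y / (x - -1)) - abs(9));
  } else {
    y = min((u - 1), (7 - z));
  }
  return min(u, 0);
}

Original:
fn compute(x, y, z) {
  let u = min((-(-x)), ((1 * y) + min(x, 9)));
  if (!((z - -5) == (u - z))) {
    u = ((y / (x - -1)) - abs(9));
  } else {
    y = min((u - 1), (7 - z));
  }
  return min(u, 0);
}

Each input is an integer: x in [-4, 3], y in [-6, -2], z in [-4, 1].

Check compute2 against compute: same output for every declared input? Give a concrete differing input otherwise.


Take x=-1, y=-2, z=-4.
compute: u=-3, then (!((z - -5) == (u - z))) is false, then y=-4, then returns -3
compute2: u=-6, then ((z - -5) != (u - z)) is true, then a zero divisor aborts: ERROR
-3 and ERROR differ, so these are not the same function on this domain.
verdict: not equivalent; witness: x=-1, y=-2, z=-4


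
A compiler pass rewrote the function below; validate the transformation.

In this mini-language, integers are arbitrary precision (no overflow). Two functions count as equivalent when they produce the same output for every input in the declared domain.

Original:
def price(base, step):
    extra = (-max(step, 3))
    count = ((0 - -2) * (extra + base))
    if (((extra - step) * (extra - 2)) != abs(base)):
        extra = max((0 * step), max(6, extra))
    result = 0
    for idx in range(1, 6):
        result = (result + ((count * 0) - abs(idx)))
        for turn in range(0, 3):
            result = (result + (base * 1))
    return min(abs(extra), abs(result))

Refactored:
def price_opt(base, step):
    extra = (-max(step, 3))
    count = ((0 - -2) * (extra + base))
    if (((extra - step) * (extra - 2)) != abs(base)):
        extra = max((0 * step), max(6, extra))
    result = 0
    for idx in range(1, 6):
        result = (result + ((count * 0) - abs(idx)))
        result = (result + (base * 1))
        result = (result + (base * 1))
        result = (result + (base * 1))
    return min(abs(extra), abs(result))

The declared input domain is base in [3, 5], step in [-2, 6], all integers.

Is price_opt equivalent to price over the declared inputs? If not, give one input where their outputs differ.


Side by side, the visible changes include: statement counts differ, and arithmetic usage differs, and loop structure differs, and constant usage differs, and local variable names differ.
As a probe, take base=5, step=1: price runs extra=-3, then count=4, then (((extra - step) * (extra - 2)) != abs(base)) is true, then extra=6, then result=0, then (idx=1), then result=-1, then (turn=0), then result=4, then (turn=1), then result=9, then (turn=2), then result=14, then (idx=2), then result=12, then (turn=0), then result=17, then (turn=1), then result=22, then (turn=2), then result=27, then (idx=3), then result=24, then (turn=0), then result=29, then (turn=1), then result=34, then (turn=2), then result=39, then (idx=4), then result=35, then (turn=0), then result=40, then (turn=1), then result=45, then (turn=2), then result=50, then (idx=5), then result=45, then (turn=0), then result=50, then (turn=1), then result=55, then (turn=2), then result=60, then returns 6; price_opt runs extra=-3, then count=4, then (((extra - step) * (extra - 2)) != abs(base)) is true, then extra=6, then result=0, then (idx=1), then result=-1, then result=4, then result=9, then result=14, then (idx=2), then result=12, then result=17, then result=22, then result=27, then (idx=3), then result=24, then result=29, then result=34, then result=39, then (idx=4), then result=35, then result=40, then result=45, then result=50, then (idx=5), then result=45, then result=50, then result=55, then result=60, then returns 6; both end at 6.
An exhaustive pass over the 27 declared inputs shows identical outputs.
verdict: equivalent


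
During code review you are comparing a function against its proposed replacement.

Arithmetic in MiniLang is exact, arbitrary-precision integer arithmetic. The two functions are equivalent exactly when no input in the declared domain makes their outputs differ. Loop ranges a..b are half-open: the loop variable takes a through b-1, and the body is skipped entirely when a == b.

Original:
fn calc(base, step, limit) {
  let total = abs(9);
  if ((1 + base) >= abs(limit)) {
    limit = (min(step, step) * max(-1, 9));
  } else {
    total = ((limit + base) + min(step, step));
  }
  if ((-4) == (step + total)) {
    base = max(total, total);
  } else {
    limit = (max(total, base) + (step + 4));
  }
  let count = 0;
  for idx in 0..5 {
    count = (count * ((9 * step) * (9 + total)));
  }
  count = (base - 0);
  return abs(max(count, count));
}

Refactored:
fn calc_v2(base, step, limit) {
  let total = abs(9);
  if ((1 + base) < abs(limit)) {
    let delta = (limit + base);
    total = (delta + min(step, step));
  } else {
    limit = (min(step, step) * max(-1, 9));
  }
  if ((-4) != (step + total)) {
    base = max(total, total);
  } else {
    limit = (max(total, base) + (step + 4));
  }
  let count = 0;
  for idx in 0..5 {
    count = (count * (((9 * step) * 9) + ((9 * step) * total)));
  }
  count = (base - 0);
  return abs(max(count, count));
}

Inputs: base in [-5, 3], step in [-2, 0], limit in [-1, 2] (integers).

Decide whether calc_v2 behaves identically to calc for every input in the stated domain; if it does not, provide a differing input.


There is a counterexample at base=-5, step=-2, limit=-1: 5 on one side, 8 on the other.
calc: total = 9; ((1 + base) >= abs(limit)) -> false; total = -8; ((-4) == (step + total)) -> false; limit = -3; count = 0; [idx=0]; count = 0; [idx=1]; count = 0; [idx=2]; count = 0; [idx=3]; count = 0; [idx=4]; count = 0; count = -5; return 5
calc_v2: total = 9; ((1 + base) < abs(limit)) -> true; delta = -6; total = -8; ((-4) != (step + total)) -> true; base = -8; count = 0; [idx=0]; count = 0; [idx=1]; count = 0; [idx=2]; count = 0; [idx=3]; count = 0; [idx=4]; count = 0; count = -8; return 8
verdict: not equivalent; witness: base=-5, step=-2, limit=-1


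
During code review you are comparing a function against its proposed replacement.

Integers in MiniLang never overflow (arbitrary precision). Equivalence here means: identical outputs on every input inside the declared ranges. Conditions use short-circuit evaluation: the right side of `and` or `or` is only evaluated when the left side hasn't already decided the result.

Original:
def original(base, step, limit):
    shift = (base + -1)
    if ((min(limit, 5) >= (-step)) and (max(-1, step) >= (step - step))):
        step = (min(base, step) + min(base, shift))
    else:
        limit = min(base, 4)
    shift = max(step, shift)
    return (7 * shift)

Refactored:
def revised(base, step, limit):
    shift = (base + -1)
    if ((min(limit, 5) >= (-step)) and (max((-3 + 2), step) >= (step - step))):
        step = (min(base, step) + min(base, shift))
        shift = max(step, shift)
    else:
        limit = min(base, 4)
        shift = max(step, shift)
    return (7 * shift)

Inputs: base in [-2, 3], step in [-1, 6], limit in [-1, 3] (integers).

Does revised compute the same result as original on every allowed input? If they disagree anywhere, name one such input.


The two versions differ — the changes include arithmetic usage differs, plus min/max/abs usage differs, plus statement counts differ, plus constant usage differs.
As a probe, take base=0, step=4, limit=3: original runs shift := -1 | ((min(limit, 5) >= (-step)) and (max(-1, step) >= (step - step))): true | step := -1 | shift := -1 | result -7; revised runs shift := -1 | ((min(limit, 5) >= (-step)) and (max((-3 + 2), step) >= (step - step))): true | step := -1 | shift := -1 | result -7; both end at -7.
Checked all 240 inputs in the declared domain: the outputs agree on every one.
verdict: equivalent


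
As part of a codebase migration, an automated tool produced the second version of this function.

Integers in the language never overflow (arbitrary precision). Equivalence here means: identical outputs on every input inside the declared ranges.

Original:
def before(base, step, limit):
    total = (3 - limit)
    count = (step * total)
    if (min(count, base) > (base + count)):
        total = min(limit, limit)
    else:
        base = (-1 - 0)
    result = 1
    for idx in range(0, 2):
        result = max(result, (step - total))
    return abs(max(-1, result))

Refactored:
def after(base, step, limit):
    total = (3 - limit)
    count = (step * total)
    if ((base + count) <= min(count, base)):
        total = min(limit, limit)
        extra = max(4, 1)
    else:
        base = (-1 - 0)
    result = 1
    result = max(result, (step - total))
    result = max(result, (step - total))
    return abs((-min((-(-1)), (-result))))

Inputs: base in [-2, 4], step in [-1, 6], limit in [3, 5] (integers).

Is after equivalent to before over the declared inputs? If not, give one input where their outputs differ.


Run the pair on base=-2, step=0, limit=5.
before: total := -2 | count := 0 | (min(count, base) > (base + count)): false | base := -1 | result := 1 | iter idx=0: | result := 2 | iter idx=1: | result := 2 | result 2
after: total := -2 | count := 0 | ((base + count) <= min(count, base)): true | total := 5 | extra := 4 | result := 1 | result := 1 | result := 1 | result 1
2 against 1: the behavior changed.
verdict: not equivalent; witness: base=-2, step=0, limit=5


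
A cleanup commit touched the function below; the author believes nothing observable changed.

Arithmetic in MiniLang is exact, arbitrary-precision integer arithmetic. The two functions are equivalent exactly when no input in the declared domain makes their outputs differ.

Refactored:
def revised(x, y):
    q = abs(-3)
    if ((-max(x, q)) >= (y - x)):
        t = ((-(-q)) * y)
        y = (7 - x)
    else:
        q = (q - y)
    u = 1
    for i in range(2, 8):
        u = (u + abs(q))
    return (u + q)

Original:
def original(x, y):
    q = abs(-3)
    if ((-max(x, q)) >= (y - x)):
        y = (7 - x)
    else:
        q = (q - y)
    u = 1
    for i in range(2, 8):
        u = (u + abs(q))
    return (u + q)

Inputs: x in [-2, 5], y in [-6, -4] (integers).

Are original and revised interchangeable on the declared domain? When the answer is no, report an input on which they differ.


The two are interchangeable: statement counts differ; local variable names differ; arithmetic usage differs, and every declared input agrees.
One worked example (x=4, y=-5) — original: q := 3 | ((-max(x, q)) >= (y - x)): true | y := 3 | u := 1 | iter i=2: | u := 4 | iter i=3: | u := 7 | iter i=4: | u := 10 | iter i=5: | u := 13 | iter i=6: | u := 16 | iter i=7: | u := 19 | result 22; revised: q := 3 | ((-max(x, q)) >= (y - x)): true | t := -15 | y := 3 | u := 1 | iter i=2: | u := 4 | iter i=3: | u := 7 | iter i=4: | u := 10 | iter i=5: | u := 13 | iter i=6: | u := 16 | iter i=7: | u := 19 | result 22; agreement on 22.
Every one of the 24 inputs gives matching results.
verdict: equivalent


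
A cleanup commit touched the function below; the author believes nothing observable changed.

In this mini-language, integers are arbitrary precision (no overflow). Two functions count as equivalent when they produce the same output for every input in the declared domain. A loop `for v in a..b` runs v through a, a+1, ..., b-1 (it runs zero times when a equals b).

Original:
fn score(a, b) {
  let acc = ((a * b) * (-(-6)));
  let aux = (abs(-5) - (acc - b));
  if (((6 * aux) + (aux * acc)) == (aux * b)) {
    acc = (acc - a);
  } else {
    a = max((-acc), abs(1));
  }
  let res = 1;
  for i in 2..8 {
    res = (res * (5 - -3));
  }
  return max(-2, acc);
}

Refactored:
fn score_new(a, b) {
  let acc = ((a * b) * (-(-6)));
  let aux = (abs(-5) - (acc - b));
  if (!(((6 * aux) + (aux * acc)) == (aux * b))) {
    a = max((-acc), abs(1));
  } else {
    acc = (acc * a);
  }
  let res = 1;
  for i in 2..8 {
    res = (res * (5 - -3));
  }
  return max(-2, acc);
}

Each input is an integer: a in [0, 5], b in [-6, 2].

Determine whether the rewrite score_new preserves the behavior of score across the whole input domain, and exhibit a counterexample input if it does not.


Take a=1, b=1.
score: acc=6, then aux=0, then (((6 * aux) + (aux * acc)) == (aux * b)) is true, then acc=5, then res=1, then (i=2), then res=8, then (i=3), then res=64, then (i=4), then res=512, then (i=5), then res=4096, then (i=6), then res=32768, then (i=7), then res=262144, then returns 5
score_new: acc=6, then aux=0, then (!(((6 * aux) + (aux * acc)) == (aux * b))) is false, then acc=6, then res=1, then (i=2), then res=8, then (i=3), then res=64, then (i=4), then res=512, then (i=5), then res=4096, then (i=6), then res=32768, then (i=7), then res=262144, then returns 6
5 and 6 differ, so these are not the same function on this domain.
verdict: not equivalent; witness: a=1, b=1


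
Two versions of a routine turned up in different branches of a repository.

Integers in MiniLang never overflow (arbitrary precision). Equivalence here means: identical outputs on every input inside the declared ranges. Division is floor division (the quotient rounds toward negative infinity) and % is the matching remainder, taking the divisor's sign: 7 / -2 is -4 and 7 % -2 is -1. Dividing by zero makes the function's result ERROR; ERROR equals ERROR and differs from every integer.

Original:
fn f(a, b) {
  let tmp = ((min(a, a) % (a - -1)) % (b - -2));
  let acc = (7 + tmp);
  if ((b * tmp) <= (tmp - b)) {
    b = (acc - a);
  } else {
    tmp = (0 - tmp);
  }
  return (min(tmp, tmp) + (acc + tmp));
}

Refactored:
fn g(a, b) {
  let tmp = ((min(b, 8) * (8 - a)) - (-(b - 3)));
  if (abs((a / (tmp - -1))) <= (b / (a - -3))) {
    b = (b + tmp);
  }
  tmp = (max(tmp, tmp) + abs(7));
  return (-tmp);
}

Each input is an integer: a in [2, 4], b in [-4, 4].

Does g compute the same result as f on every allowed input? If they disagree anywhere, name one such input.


Evaluate both at a=2, b=-4.
f: tmp = 0; acc = 7; ((b * tmp) <= (tmp - b)) -> true; b = 5; return 7
g: tmp = -31; (abs((a / (tmp - -1))) <= (b / (a - -3))) -> false; tmp = -24; return 24
7 against 24: the behavior changed.
verdict: not equivalent; witness: a=2, b=-4


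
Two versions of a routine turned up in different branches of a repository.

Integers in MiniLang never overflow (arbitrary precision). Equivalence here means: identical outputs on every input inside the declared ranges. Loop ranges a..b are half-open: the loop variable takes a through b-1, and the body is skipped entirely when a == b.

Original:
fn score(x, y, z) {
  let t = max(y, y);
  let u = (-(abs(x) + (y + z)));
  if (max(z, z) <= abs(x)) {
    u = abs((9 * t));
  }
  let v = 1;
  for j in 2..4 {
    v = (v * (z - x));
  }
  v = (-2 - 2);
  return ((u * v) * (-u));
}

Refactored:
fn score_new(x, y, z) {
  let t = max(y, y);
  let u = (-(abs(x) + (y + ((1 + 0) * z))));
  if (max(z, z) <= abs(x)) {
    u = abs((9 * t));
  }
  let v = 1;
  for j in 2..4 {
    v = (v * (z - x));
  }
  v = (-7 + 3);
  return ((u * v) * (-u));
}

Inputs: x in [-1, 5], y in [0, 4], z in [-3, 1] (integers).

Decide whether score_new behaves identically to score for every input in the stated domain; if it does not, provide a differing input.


The two versions differ — the changes include arithmetic usage differs, and constant usage differs.
One worked example (x=1, y=3, z=1) — score: t=3, then u=-5, then (max(z, z) <= abs(x)) is true, then u=27, then v=1, then (j=2), then v=0, then (j=3), then v=0, then v=-4, then returns 2916; score_new: t=3, then u=-5, then (max(z, z) <= abs(x)) is true, then u=27, then v=1, then (j=2), then v=0, then (j=3), then v=0, then v=-4, then returns 2916; agreement on 2916.
Checked all 175 inputs in the declared domain: the outputs agree on every one.
verdict: equivalent


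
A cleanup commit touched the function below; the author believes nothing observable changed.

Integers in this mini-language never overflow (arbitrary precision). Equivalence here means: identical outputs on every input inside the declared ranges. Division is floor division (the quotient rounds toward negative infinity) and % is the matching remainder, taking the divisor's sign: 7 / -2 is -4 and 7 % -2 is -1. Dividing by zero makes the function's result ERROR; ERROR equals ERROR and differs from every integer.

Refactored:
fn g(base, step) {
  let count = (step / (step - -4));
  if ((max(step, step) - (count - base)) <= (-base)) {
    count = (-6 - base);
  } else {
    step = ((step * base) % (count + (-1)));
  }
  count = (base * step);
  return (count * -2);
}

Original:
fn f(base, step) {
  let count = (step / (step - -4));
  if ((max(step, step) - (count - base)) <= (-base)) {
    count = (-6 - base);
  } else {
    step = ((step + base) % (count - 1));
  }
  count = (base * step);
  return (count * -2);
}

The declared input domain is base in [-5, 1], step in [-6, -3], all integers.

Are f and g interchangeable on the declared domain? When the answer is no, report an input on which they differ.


At base=1, step=-3: f gives 4, g gives 6.
verdict: not equivalent; witness: base=1, step=-3


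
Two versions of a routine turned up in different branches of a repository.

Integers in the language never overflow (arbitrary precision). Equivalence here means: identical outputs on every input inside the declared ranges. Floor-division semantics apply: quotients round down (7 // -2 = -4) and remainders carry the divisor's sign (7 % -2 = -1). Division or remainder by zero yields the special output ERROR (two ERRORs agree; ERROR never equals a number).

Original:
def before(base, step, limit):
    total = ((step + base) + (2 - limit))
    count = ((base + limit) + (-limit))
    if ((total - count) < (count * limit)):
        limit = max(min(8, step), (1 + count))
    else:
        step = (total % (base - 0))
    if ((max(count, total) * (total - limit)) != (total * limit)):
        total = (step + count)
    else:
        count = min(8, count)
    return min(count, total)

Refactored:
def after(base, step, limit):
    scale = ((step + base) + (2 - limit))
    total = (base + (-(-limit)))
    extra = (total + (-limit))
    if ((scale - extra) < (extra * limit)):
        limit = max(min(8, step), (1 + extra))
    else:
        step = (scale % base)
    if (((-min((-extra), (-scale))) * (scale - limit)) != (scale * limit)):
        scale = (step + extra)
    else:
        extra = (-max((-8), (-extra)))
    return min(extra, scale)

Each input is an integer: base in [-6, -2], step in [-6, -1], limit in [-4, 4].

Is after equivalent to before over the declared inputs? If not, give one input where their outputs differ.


Behavior is preserved: although local variable names differ, and arithmetic usage differs, and constant usage differs, and statement counts differ, the outputs never diverge.
One worked example (base=-6, step=-5, limit=3) — before: total := -12 | count := -6 | ((total - count) < (count * limit)): false | step := 0 | ((max(count, total) * (total - limit)) != (total * limit)): true | total := -6 | result -6; after: scale := -12 | total := -3 | extra := -6 | ((scale - extra) < (extra * limit)): false | step := 0 | (((-min((-extra), (-scale))) * (scale - limit)) != (scale * limit)): true | scale := -6 | result -6; agreement on -6.
An exhaustive pass over the 270 declared inputs shows identical outputs.
verdict: equivalent


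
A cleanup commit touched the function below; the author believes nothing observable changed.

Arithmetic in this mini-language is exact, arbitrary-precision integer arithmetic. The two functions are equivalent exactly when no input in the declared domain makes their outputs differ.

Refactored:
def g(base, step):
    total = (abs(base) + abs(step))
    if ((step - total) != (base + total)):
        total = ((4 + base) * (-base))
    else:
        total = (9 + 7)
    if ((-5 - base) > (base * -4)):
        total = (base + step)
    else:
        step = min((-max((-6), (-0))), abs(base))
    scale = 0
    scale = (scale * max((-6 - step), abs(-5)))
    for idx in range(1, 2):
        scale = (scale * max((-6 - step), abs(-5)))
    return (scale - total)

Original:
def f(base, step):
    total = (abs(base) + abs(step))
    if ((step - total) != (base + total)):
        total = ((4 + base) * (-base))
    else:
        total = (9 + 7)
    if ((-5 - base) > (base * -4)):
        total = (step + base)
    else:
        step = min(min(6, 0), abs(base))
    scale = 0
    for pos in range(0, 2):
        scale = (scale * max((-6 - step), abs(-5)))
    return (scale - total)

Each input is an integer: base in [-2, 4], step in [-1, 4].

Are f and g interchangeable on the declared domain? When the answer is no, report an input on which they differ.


Behavior is preserved: although arithmetic usage differs, and local variable names differ, and min/max/abs usage differs, and statement counts differ, and loop structure differs, and constant usage differs, the outputs never diverge.
Tracing base=0, step=-1: f: total := 1 | ((step - total) != (base + total)): true | total := 0 | ((-5 - base) > (base * -4)): false | step := 0 | scale := 0 | iter pos=0: | scale := 0 | iter pos=1: | scale := 0 | result 0 | g: total := 1 | ((step - total) != (base + total)): true | total := 0 | ((-5 - base) > (base * -4)): false | step := 0 | scale := 0 | scale := 0 | iter idx=1: | scale := 0 | result 0 — matching result 0.
Every one of the 42 inputs gives matching results.
verdict: equivalent


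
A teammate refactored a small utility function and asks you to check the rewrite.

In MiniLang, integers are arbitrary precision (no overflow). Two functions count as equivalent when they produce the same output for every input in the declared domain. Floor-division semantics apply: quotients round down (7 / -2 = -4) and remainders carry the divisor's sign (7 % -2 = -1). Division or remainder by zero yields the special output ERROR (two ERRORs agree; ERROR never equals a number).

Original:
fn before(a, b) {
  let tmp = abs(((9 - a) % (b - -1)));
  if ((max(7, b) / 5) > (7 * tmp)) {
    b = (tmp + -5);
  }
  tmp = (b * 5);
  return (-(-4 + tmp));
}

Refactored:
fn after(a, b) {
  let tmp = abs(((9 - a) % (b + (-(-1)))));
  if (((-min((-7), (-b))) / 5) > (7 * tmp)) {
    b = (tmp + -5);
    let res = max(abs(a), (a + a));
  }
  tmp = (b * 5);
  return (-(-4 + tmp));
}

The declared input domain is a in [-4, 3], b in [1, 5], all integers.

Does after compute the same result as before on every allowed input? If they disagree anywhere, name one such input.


The two versions differ — the changes include statement counts differ, plus min/max/abs usage differs, plus arithmetic usage differs, plus local variable names differ.
Spot check at a=-1, b=1 — before: tmp := 0 | ((max(7, b) / 5) > (7 * tmp)): true | b := -5 | tmp := -25 | result 29. after: tmp := 0 | (((-min((-7), (-b))) / 5) > (7 * tmp)): true | b := -5 | res := 1 | tmp := -25 | result 29. Both give 29.
Across all 40 domain points the two functions coincide.
verdict: equivalent


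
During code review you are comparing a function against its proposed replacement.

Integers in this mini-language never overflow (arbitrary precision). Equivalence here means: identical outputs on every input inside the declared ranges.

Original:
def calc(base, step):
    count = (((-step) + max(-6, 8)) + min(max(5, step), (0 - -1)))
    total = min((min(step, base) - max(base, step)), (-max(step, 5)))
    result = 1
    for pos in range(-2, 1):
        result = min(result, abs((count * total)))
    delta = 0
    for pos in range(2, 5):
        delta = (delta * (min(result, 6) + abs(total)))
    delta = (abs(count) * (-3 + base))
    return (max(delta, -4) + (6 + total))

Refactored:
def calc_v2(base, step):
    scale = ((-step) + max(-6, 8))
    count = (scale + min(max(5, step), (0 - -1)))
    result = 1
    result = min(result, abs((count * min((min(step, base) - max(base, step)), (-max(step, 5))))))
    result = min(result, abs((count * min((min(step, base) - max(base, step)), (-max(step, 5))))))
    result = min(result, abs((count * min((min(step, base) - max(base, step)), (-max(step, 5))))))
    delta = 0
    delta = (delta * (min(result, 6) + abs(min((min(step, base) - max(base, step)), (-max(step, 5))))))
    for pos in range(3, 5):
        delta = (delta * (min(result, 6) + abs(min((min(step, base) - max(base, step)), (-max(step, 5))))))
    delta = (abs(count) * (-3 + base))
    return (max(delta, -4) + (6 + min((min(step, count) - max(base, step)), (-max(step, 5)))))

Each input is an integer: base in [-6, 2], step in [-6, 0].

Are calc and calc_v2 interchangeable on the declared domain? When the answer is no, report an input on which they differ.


Not equivalent: base=-6, step=0 separates them (-4 vs -3).
calc: count := 9 | total := -6 | result := 1 | iter pos=-2: | result := 1 | iter pos=-1: | result := 1 | iter pos=0: | result := 1 | delta := 0 | iter pos=2: | delta := 0 | iter pos=3: | delta := 0 | iter pos=4: | delta := 0 | delta := -81 | result -4
calc_v2: scale := 8 | count := 9 | result := 1 | result := 1 | result := 1 | result := 1 | delta := 0 | delta := 0 | iter pos=3: | delta := 0 | iter pos=4: | delta := 0 | delta := -81 | result -3
verdict: not equivalent; witness: base=-6, step=0


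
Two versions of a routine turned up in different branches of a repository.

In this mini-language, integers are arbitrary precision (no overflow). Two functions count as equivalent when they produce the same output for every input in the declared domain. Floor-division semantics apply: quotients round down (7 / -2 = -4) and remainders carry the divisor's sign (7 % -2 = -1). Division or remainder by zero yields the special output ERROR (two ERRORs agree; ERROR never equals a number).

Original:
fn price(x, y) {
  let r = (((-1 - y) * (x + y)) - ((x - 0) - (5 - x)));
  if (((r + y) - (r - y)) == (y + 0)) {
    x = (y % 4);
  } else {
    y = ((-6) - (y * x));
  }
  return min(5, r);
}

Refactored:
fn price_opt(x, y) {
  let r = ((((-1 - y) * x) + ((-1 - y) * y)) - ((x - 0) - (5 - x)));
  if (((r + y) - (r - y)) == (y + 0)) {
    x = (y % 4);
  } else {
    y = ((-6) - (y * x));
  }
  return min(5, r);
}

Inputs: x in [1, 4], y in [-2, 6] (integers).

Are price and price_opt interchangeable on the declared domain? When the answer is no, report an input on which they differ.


Differences: arithmetic usage differs, plus constant usage differs — yet all 36 inputs agree.
verdict: equivalent


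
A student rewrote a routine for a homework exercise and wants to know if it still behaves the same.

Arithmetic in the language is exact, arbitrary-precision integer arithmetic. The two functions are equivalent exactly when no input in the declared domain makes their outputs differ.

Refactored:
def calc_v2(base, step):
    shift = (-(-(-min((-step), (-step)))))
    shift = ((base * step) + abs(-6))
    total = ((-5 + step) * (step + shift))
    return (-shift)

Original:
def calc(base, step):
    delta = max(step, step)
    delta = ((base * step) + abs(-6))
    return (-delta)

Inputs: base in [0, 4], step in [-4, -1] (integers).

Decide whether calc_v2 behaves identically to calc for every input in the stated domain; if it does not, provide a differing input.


The two versions differ — the changes include min/max/abs usage differs; statement counts differ; arithmetic usage differs; local variable names differ; constant usage differs.
One worked example (base=0, step=-3) — calc: delta becomes -3; next delta becomes 6; next final value -6; calc_v2: shift becomes -3; next shift becomes 6; next total becomes -24; next final value -6; agreement on -6.
An exhaustive pass over the 20 declared inputs shows identical outputs.
verdict: equivalent


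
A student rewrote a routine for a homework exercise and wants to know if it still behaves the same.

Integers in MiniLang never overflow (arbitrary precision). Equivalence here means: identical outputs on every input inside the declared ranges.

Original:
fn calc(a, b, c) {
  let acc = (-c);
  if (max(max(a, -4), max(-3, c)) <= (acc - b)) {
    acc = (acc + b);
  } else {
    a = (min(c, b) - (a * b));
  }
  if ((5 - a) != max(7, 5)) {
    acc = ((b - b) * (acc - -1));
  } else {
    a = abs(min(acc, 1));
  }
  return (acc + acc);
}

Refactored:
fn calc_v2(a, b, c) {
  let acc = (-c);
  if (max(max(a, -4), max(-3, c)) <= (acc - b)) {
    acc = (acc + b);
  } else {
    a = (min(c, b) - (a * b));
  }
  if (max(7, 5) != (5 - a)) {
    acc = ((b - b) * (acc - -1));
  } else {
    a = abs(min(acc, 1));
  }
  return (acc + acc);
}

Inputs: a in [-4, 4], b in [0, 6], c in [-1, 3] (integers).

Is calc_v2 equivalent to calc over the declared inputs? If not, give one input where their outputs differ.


The two are interchangeable: same computation, different form, and every declared input agrees.
One worked example (a=2, b=2, c=2) — calc: acc=-2, then (max(max(a, -4), max(-3, c)) <= (acc - b)) is false, then a=-2, then ((5 - a) != max(7, 5)) is false, then a=2, then returns -4; calc_v2: acc=-2, then (max(max(a, -4), max(-3, c)) <= (acc - b)) is false, then a=-2, then (max(7, 5) != (5 - a)) is false, then a=2, then returns -4; agreement on -4.
Sweeping the whole domain (315 inputs) finds no disagreement.
verdict: equivalent


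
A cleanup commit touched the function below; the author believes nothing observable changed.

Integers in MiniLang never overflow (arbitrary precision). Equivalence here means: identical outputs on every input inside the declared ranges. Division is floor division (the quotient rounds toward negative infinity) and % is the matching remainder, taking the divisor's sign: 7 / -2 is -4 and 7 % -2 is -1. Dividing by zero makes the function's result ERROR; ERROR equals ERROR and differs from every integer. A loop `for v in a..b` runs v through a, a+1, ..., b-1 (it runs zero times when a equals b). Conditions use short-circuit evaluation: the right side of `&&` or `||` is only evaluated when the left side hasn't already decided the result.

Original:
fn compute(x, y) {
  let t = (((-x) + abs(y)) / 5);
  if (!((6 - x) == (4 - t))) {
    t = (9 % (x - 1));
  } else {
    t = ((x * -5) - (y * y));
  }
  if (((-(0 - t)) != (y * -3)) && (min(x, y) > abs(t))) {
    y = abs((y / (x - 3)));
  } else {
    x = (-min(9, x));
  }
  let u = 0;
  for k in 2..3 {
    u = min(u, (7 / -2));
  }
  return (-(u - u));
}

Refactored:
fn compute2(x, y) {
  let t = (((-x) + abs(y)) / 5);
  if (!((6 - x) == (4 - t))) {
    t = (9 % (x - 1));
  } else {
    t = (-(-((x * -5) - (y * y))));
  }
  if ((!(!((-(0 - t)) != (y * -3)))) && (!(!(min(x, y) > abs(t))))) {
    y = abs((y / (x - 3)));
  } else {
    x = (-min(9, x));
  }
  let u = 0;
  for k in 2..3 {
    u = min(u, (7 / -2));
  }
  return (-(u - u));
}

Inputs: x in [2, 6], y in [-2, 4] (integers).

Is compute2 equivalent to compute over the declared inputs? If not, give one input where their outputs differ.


Reading the diff, among the changes: boolean connective usage differs.
One worked example (x=6, y=0) — compute: t = -2; (!((6 - x) == (4 - t))) -> true; t = 4; (((-(0 - t)) != (y * -3)) && (min(x, y) > abs(t))) -> false; x = -6; u = 0; [k=2]; u = -4; return 0; compute2: t = -2; (!((6 - x) == (4 - t))) -> true; t = 4; ((!(!((-(0 - t)) != (y * -3)))) && (!(!(min(x, y) > abs(t))))) -> false; x = -6; u = 0; [k=2]; u = -4; return 0; agreement on 0.
Across all 35 domain points the two functions coincide.
verdict: equivalent


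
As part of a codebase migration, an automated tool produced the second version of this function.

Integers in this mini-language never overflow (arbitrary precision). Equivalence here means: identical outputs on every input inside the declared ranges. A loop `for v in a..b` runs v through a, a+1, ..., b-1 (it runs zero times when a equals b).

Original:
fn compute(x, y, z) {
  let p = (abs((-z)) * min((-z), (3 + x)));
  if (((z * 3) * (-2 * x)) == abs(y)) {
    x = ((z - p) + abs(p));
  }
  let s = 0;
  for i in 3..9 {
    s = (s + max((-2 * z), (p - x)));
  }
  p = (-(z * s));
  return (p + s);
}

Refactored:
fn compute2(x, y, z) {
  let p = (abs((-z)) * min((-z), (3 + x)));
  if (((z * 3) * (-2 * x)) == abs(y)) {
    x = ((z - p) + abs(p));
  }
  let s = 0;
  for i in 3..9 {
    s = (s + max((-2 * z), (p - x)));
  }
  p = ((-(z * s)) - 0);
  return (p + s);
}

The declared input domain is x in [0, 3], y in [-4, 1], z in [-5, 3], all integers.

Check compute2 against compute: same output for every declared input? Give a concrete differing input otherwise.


Behavior is preserved: although arithmetic usage differs, and constant usage differs, the outputs never diverge.
Tracing x=2, y=-2, z=-2: compute: p := 4 | (((z * 3) * (-2 * x)) == abs(y)): false | s := 0 | iter i=3: | s := 4 | iter i=4: | s := 8 | iter i=5: | s := 12 | iter i=6: | s := 16 | iter i=7: | s := 20 | iter i=8: | s := 24 | p := 48 | result 72 | compute2: p := 4 | (((z * 3) * (-2 * x)) == abs(y)): false | s := 0 | iter i=3: | s := 4 | iter i=4: | s := 8 | iter i=5: | s := 12 | iter i=6: | s := 16 | iter i=7: | s := 20 | iter i=8: | s := 24 | p := 48 | result 72 — matching result 72.
Checked all 216 inputs in the declared domain: the outputs agree on every one.
verdict: equivalent


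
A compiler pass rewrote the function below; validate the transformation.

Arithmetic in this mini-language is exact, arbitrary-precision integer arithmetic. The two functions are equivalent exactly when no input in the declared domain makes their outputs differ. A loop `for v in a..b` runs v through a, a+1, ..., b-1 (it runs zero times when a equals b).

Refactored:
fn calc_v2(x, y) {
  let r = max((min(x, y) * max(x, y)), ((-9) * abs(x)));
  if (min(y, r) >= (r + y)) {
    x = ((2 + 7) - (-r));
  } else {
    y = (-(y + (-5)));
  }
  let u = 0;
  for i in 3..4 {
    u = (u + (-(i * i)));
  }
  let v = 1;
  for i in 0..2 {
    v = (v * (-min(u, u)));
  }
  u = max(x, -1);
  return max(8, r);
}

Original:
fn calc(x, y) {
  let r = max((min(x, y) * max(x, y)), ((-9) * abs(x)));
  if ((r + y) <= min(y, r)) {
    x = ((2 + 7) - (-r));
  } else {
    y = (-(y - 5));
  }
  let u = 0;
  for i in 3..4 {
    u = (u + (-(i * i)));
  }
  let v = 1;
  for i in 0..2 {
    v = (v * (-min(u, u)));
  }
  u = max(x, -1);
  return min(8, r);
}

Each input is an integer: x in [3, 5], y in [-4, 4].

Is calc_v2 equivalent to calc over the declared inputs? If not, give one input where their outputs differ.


Run the pair on x=3, y=-4.
calc: r=-12, then ((r + y) <= min(y, r)) is true, then x=-3, then u=0, then (i=3), then u=-9, then v=1, then (i=0), then v=9, then (i=1), then v=81, then u=-1, then returns -12
calc_v2: r=-12, then (min(y, r) >= (r + y)) is true, then x=-3, then u=0, then (i=3), then u=-9, then v=1, then (i=0), then v=9, then (i=1), then v=81, then u=-1, then returns 8
-12 against 8: the behavior changed.
verdict: not equivalent; witness: x=3, y=-4


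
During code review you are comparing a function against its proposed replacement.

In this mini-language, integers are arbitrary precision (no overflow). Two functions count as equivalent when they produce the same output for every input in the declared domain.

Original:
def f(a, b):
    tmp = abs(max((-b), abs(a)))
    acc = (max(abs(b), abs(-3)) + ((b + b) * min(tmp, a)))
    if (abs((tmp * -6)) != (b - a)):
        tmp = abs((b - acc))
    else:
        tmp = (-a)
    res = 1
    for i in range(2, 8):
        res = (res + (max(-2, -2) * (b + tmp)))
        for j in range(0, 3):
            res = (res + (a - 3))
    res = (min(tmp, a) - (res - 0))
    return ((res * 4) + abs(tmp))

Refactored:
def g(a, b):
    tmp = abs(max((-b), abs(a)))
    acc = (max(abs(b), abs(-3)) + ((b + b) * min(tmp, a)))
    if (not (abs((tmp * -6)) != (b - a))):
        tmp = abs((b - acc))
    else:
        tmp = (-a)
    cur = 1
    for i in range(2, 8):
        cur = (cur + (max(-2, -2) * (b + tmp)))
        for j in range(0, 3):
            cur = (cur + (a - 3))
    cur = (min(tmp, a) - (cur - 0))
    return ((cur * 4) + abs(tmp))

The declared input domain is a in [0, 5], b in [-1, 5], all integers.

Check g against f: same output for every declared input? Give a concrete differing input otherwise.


Try a=0, b=-1.
f: tmp := 1 | acc := 3 | (abs((tmp * -6)) != (b - a)): true | tmp := 4 | res := 1 | iter i=2: | res := -5 | iter j=0: | res := -8 | iter j=1: | res := -11 | iter j=2: | res := -14 | iter i=3: | res := -20 | iter j=0: | res := -23 | iter j=1: | res := -26 | iter j=2: | res := -29 | iter i=4: | res := -35 | iter j=0: | res := -38 | iter j=1: | res := -41 | iter j=2: | res := -44 | iter i=5: | res := -50 | iter j=0: | res := -53 | iter j=1: | res := -56 | iter j=2: | res := -59 | iter i=6: | res := -65 | iter j=0: | res := -68 | iter j=1: | res := -71 | iter j=2: | res := -74 | iter i=7: | res := -80 | iter j=0: | res := -83 | iter j=1: | res := -86 | iter j=2: | res := -89 | res := 89 | result 360
g: tmp := 1 | acc := 3 | (not (abs((tmp * -6)) != (b - a))): false | tmp := 0 | cur := 1 | iter i=2: | cur := 3 | iter j=0: | cur := 0 | iter j=1: | cur := -3 | iter j=2: | cur := -6 | iter i=3: | cur := -4 | iter j=0: | cur := -7 | iter j=1: | cur := -10 | iter j=2: | cur := -13 | iter i=4: | cur := -11 | iter j=0: | cur := -14 | iter j=1: | cur := -17 | iter j=2: | cur := -20 | iter i=5: | cur := -18 | iter j=0: | cur := -21 | iter j=1: | cur := -24 | iter j=2: | cur := -27 | iter i=6: | cur := -25 | iter j=0: | cur := -28 | iter j=1: | cur := -31 | iter j=2: | cur := -34 | iter i=7: | cur := -32 | iter j=0: | cur := -35 | iter j=1: | cur := -38 | iter j=2: | cur := -41 | cur := 41 | result 164
360 != 164, so the rewrite changes behavior.
verdict: not equivalent; witness: a=0, b=-1


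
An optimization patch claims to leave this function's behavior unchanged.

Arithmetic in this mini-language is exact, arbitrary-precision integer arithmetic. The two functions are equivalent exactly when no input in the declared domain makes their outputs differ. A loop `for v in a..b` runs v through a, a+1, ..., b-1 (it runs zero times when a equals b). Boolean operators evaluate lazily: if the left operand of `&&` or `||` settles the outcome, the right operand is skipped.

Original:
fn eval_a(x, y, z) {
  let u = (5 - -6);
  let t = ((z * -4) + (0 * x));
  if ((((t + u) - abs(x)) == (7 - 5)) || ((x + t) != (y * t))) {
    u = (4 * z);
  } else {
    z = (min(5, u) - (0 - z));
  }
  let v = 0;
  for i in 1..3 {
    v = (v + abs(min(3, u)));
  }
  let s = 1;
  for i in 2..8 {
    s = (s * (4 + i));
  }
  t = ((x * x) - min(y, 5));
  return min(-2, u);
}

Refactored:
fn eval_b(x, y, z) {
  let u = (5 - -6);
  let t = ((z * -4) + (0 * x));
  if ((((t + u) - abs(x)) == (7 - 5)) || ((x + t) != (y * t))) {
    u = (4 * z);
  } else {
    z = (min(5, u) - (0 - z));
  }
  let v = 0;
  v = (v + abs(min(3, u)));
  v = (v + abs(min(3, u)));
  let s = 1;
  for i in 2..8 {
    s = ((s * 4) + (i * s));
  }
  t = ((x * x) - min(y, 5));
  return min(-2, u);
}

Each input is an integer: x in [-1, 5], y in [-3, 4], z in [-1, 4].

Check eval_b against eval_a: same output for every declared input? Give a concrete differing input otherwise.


Although loop structure differs, plus arithmetic usage differs, plus constant usage differs, plus min/max/abs usage differs, 336/336 inputs agree.
verdict: equivalent
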